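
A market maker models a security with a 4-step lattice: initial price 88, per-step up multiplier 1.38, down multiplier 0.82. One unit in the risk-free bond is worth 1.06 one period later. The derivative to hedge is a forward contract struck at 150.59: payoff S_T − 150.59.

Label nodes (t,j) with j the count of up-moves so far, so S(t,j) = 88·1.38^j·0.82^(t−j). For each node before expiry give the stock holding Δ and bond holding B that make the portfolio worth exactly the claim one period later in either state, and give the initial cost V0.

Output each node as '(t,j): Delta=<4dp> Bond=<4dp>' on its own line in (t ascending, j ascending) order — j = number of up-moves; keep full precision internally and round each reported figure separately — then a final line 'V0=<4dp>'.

Under the risk-neutral measure, an up-move has probability p* = (R−d)/(u−d) = 0.4286 and values discount at R = 1.06.
Terminal values V(4,·): V(4,0)=-110.8033, V(4,1)=-83.6319, V(4,2)=-37.9044, V(4,3)=39.0517, V(4,4)=168.5631
(3,0): S=48.5204. Δ = (V_up−V_dn)/(S_up−S_dn) = (-83.6319−-110.8033)/(66.9581−39.7867) = 1.0000. V = [p*·-83.6319 + (1−p*)·-110.8033]/1.06 = -93.5457. B = V − Δ·S = -142.0660.
(3,1): S=81.6563. Δ = (V_up−V_dn)/(S_up−S_dn) = (-37.9044−-83.6319)/(112.6856−66.9581) = 1.0000. V = [p*·-37.9044 + (1−p*)·-83.6319]/1.06 = -60.4098. B = V − Δ·S = -142.0660.
(3,2): S=137.4215. Δ = (V_up−V_dn)/(S_up−S_dn) = (39.0517−-37.9044)/(189.6417−112.6856) = 1.0000. V = [p*·39.0517 + (1−p*)·-37.9044]/1.06 = -4.6445. B = V − Δ·S = -142.0660.
(3,3): S=231.2703. Δ = (V_up−V_dn)/(S_up−S_dn) = (168.5631−39.0517)/(319.1531−189.6417) = 1.0000. V = [p*·168.5631 + (1−p*)·39.0517]/1.06 = 89.2043. B = V − Δ·S = -142.0660.
(2,0): S=59.1712. Δ = (V_up−V_dn)/(S_up−S_dn) = (-60.4098−-93.5457)/(81.6563−48.5204) = 1.0000. V = [p*·-60.4098 + (1−p*)·-93.5457]/1.06 = -74.8534. B = V − Δ·S = -134.0246.
(2,1): S=99.5808. Δ = (V_up−V_dn)/(S_up−S_dn) = (-4.6445−-60.4098)/(137.4215−81.6563) = 1.0000. V = [p*·-4.6445 + (1−p*)·-60.4098]/1.06 = -34.4438. B = V − Δ·S = -134.0246.
(2,2): S=167.5872. Δ = (V_up−V_dn)/(S_up−S_dn) = (89.2043−-4.6445)/(231.2703−137.4215) = 1.0000. V = [p*·89.2043 + (1−p*)·-4.6445]/1.06 = 33.5626. B = V − Δ·S = -134.0246.
(1,0): S=72.1600. Δ = (V_up−V_dn)/(S_up−S_dn) = (-34.4438−-74.8534)/(99.5808−59.1712) = 1.0000. V = [p*·-34.4438 + (1−p*)·-74.8534]/1.06 = -54.2783. B = V − Δ·S = -126.4383.
(1,1): S=121.4400. Δ = (V_up−V_dn)/(S_up−S_dn) = (33.5626−-34.4438)/(167.5872−99.5808) = 1.0000. V = [p*·33.5626 + (1−p*)·-34.4438]/1.06 = -4.9983. B = V − Δ·S = -126.4383.
(0,0): S=88.0000. Δ = (V_up−V_dn)/(S_up−S_dn) = (-4.9983−-54.2783)/(121.4400−72.1600) = 1.0000. V = [p*·-4.9983 + (1−p*)·-54.2783]/1.06 = -31.2814. B = V − Δ·S = -119.2814.
Self-financing check: at every node Δ·S+B equals the discounted successor values.

(0,0): Delta=1.0000 Bond=-119.2814
(1,0): Delta=1.0000 Bond=-126.4383
(1,1): Delta=1.0000 Bond=-126.4383
(2,0): Delta=1.0000 Bond=-134.0246
(2,1): Delta=1.0000 Bond=-134.0246
(2,2): Delta=1.0000 Bond=-134.0246
(3,0): Delta=1.0000 Bond=-142.0660
(3,1): Delta=1.0000 Bond=-142.0660
(3,2): Delta=1.0000 Bond=-142.0660
(3,3): Delta=1.0000 Bond=-142.0660
V0=-31.2814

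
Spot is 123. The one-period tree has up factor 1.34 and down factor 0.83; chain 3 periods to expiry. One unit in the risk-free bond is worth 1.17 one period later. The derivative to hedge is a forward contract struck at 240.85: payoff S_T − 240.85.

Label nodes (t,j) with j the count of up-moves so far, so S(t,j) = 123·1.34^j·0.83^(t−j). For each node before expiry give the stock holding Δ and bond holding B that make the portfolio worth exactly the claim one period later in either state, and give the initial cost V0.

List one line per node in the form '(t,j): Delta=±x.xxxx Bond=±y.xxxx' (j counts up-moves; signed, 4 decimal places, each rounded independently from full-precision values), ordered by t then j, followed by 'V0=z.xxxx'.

Under the risk-neutral measure, an up-move has probability p* = (R−d)/(u−d) = 0.6667 and values discount at R = 1.17.
Payoff layer (t=3): V(3,0)=-170.5202, V(3,1)=-127.3055, V(3,2)=-57.5372, V(3,3)=55.1008
(2,0): S=84.7347. Δ = (V_up−V_dn)/(S_up−S_dn) = (-127.3055−-170.5202)/(113.5445−70.3298) = 1.0000. V = [p*·-127.3055 + (1−p*)·-170.5202]/1.17 = -121.1200. B = V − Δ·S = -205.8547.
(2,1): S=136.8006. Δ = (V_up−V_dn)/(S_up−S_dn) = (-57.5372−-127.3055)/(183.3128−113.5445) = 1.0000. V = [p*·-57.5372 + (1−p*)·-127.3055]/1.17 = -69.0541. B = V − Δ·S = -205.8547.
(2,2): S=220.8588. Δ = (V_up−V_dn)/(S_up−S_dn) = (55.1008−-57.5372)/(295.9508−183.3128) = 1.0000. V = [p*·55.1008 + (1−p*)·-57.5372]/1.17 = 15.0041. B = V − Δ·S = -205.8547.
(1,0): S=102.0900. Δ = (V_up−V_dn)/(S_up−S_dn) = (-69.0541−-121.1200)/(136.8006−84.7347) = 1.0000. V = [p*·-69.0541 + (1−p*)·-121.1200]/1.17 = -73.8542. B = V − Δ·S = -175.9442.
(1,1): S=164.8200. Δ = (V_up−V_dn)/(S_up−S_dn) = (15.0041−-69.0541)/(220.8588−136.8006) = 1.0000. V = [p*·15.0041 + (1−p*)·-69.0541]/1.17 = -11.1242. B = V − Δ·S = -175.9442.
(0,0): S=123.0000. Δ = (V_up−V_dn)/(S_up−S_dn) = (-11.1242−-73.8542)/(164.8200−102.0900) = 1.0000. V = [p*·-11.1242 + (1−p*)·-73.8542]/1.17 = -27.3796. B = V − Δ·S = -150.3796.
Root portfolio cost Δ·123+B reproduces V0=-27.3796.

(0,0): Delta=1.0000 Bond=-150.3796
(1,0): Delta=1.0000 Bond=-175.9442
(1,1): Delta=1.0000 Bond=-175.9442
(2,0): Delta=1.0000 Bond=-205.8547
(2,1): Delta=1.0000 Bond=-205.8547
(2,2): Delta=1.0000 Bond=-205.8547
V0=-27.3796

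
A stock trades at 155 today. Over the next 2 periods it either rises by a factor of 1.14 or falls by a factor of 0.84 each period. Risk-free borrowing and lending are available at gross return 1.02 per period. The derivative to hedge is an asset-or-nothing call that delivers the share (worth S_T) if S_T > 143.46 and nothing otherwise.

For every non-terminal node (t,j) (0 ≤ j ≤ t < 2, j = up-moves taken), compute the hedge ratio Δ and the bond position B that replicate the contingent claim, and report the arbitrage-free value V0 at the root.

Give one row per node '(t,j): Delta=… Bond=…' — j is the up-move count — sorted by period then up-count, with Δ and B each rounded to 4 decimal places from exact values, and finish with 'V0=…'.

(0,0): Delta=1.9224 Bond=-159.7841
(1,0): Delta=3.8000 Bond=-407.4494
(1,1): Delta=1.0000 Bond=0.0000
V0=138.1806

Since d<R<u, set p* = (R−d)/(u−d) = 0.6000; price each node as the discounted p*-expectation of its children.
Payoff layer (t=2): V(2,0)=0.0000, V(2,1)=148.4280, V(2,2)=201.4380
Node (1,0) S=130.2000: V=(p*·148.4280+(1−p*)·0.0000)/1.02=87.3106; Δ=(148.4280−0.0000)/(148.4280−109.3680)=3.8000; B=V−Δ·S=-407.4494
Node (1,1) S=176.7000: V=(p*·201.4380+(1−p*)·148.4280)/1.02=176.7000; Δ=(201.4380−148.4280)/(201.4380−148.4280)=1.0000; B=V−Δ·S=0.0000
Node (0,0) S=155.0000: V=(p*·176.7000+(1−p*)·87.3106)/1.02=138.1806; Δ=(176.7000−87.3106)/(176.7000−130.2000)=1.9224; B=V−Δ·S=-159.7841
The time-0 hedge costs 138.1806, which is the no-arbitrage price.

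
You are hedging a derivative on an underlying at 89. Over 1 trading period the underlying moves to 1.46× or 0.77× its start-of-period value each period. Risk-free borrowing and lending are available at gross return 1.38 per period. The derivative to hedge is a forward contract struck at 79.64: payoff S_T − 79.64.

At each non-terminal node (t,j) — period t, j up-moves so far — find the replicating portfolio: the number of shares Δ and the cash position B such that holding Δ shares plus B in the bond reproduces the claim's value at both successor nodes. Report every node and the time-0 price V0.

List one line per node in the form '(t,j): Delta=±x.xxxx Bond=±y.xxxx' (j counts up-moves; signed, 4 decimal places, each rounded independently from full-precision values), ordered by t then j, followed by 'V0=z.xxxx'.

(0,0): Delta=1.0000 Bond=-57.7101
V0=31.2899

The replicating-portfolio and risk-neutral prices coincide; use p* = (1.38−0.77)/(1.46−0.77) = 0.8841 for the latter.
Terminal values V(1,·): V(1,0)=-11.1100, V(1,1)=50.3000
  t=0,j=0: stock 89.0000 → up 129.9400 (V=50.3000), down 68.5300 (V=-11.1100). Price 31.2899; hedge Δ=1.0000, bond B=-57.7101.
Root portfolio cost Δ·89+B reproduces V0=31.2899.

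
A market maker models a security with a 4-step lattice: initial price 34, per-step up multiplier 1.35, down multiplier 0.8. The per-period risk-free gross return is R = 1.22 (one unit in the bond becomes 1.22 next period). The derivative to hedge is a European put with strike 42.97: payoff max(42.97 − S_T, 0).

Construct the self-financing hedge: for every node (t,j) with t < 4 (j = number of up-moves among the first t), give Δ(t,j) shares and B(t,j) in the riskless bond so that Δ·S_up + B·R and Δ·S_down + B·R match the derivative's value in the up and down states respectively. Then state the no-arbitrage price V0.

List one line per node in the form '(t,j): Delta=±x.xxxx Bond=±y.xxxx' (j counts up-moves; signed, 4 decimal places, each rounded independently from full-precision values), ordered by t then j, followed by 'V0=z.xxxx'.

The replicating-portfolio and risk-neutral prices coincide; use p* = (1.22−0.8)/(1.35−0.8) = 0.7636 for the latter.
Terminal payoffs: V(4,0)=29.0436, V(4,1)=19.4692, V(4,2)=3.3124, V(4,3)=0.0000, V(4,4)=0.0000
  t=3,j=0: stock 17.4080 → up 23.5008 (V=19.4692), down 13.9264 (V=29.0436). Price 17.8133; hedge Δ=-1.0000, bond B=35.2213.
  t=3,j=1: stock 29.3760 → up 39.6576 (V=3.3124), down 23.5008 (V=19.4692). Price 5.8453; hedge Δ=-1.0000, bond B=35.2213.
  t=3,j=2: stock 49.5720 → up 66.9222 (V=0.0000), down 39.6576 (V=3.3124). Price 0.6417; hedge Δ=-0.1215, bond B=6.6643.
  t=3,j=3: stock 83.6528 → up 112.9312 (V=0.0000), down 66.9222 (V=0.0000). Price 0.0000; hedge Δ=0.0000, bond B=0.0000.
  t=2,j=0: stock 21.7600 → up 29.3760 (V=5.8453), down 17.4080 (V=17.8133). Price 7.1099; hedge Δ=-1.0000, bond B=28.8699.
  t=2,j=1: stock 36.7200 → up 49.5720 (V=0.6417), down 29.3760 (V=5.8453). Price 1.5342; hedge Δ=-0.2577, bond B=10.9952.
  t=2,j=2: stock 61.9650 → up 83.6528 (V=0.0000), down 49.5720 (V=0.6417). Price 0.1243; hedge Δ=-0.0188, bond B=1.2911.
  t=1,j=0: stock 27.2000 → up 36.7200 (V=1.5342), down 21.7600 (V=7.1099). Price 2.3378; hedge Δ=-0.3727, bond B=12.4755.
  t=1,j=1: stock 45.9000 → up 61.9650 (V=0.1243), down 36.7200 (V=1.5342). Price 0.3751; hedge Δ=-0.0558, bond B=2.9384.
  t=0,j=0: stock 34.0000 → up 45.9000 (V=0.3751), down 27.2000 (V=2.3378). Price 0.6877; hedge Δ=-0.1050, bond B=4.2562.
Each (Δ,B) replicates both successor values, so the strategy is self-financing and V0 is arbitrage-free.

(0,0): Delta=-0.1050 Bond=4.2562
(1,0): Delta=-0.3727 Bond=12.4755
(1,1): Delta=-0.0558 Bond=2.9384
(2,0): Delta=-1.0000 Bond=28.8699
(2,1): Delta=-0.2577 Bond=10.9952
(2,2): Delta=-0.0188 Bond=1.2911
(3,0): Delta=-1.0000 Bond=35.2213
(3,1): Delta=-1.0000 Bond=35.2213
(3,2): Delta=-0.1215 Bond=6.6643
(3,3): Delta=0.0000 Bond=0.0000
V0=0.6877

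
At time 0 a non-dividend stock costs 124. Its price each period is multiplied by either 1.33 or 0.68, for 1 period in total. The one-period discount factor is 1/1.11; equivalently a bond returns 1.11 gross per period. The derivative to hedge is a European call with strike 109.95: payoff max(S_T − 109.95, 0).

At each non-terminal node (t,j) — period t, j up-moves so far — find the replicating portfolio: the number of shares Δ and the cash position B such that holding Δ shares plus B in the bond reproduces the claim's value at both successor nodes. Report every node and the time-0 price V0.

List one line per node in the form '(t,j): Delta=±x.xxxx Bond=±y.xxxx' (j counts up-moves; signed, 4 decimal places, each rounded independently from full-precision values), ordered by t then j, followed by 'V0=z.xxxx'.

No-arbitrage ⇒ martingale measure with p* = (R−d)/(u−d) = 0.6615.
At expiry t=1: V(1,0)=0.0000, V(1,1)=54.9700
Node (0,0) S=124.0000: V=(p*·54.9700+(1−p*)·0.0000)/1.11=32.7611; Δ=(54.9700−0.0000)/(164.9200−84.3200)=0.6820; B=V−Δ·S=-51.8082
Self-financing check: at every node Δ·S+B equals the discounted successor values.

(0,0): Delta=0.6820 Bond=-51.8082
V0=32.7611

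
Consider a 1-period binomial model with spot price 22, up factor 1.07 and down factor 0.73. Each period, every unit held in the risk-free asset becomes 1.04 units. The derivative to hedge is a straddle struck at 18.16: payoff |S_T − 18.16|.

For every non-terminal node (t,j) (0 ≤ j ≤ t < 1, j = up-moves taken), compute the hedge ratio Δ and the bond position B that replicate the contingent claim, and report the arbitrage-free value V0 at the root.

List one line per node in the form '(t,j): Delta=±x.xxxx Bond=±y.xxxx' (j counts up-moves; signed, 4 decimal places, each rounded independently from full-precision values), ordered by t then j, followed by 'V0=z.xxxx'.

(0,0): Delta=0.4385 Bond=-4.7523
V0=4.8948

Risk-neutral probability p* = (R−d)/(u−d) = (1.04−0.73)/(1.07−0.73) = 0.9118.
Payoff layer (t=1): V(1,0)=2.1000, V(1,1)=5.3800
Node (0,0) S=22.0000: V=(p*·5.3800+(1−p*)·2.1000)/1.04=4.8948; Δ=(5.3800−2.1000)/(23.5400−16.0600)=0.4385; B=V−Δ·S=-4.7523
Check: Δ(0,0)·S0 + B(0,0) = 4.8948 = V0.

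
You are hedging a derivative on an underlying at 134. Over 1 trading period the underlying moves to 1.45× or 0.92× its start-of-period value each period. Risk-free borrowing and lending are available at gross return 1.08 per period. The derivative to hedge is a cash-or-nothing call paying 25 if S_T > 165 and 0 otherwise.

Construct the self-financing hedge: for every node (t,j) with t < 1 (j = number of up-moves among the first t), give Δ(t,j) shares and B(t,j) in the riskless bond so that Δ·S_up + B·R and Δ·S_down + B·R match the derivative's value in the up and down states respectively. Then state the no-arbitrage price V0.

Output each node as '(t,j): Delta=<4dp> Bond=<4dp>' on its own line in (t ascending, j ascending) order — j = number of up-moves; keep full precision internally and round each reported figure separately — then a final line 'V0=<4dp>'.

(0,0): Delta=0.3520 Bond=-40.1817
V0=6.9881

Since d<R<u, set p* = (R−d)/(u−d) = 0.3019; price each node as the discounted p*-expectation of its children.
At expiry t=1: V(1,0)=0.0000, V(1,1)=25.0000
(0,0): S=134.0000. Δ = (V_up−V_dn)/(S_up−S_dn) = (25.0000−0.0000)/(194.3000−123.2800) = 0.3520. V = [p*·25.0000 + (1−p*)·0.0000]/1.08 = 6.9881. B = V − Δ·S = -40.1817.
The time-0 hedge costs 6.9881, which is the no-arbitrage price.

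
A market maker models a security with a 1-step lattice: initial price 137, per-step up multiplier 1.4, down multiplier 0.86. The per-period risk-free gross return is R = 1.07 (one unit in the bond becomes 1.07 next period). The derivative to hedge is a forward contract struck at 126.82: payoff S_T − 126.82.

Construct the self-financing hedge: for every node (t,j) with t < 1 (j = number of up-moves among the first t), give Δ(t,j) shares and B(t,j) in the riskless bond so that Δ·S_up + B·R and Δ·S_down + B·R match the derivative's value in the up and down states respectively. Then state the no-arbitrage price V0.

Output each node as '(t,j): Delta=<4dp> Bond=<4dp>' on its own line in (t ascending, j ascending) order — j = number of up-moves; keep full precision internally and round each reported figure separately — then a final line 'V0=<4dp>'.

(0,0): Delta=1.0000 Bond=-118.5234
V0=18.4766

Risk-neutral probability p* = (R−d)/(u−d) = (1.07−0.86)/(1.4−0.86) = 0.3889.
Payoff layer (t=1): V(1,0)=-9.0000, V(1,1)=64.9800
  t=0,j=0: stock 137.0000 → up 191.8000 (V=64.9800), down 117.8200 (V=-9.0000). Price 18.4766; hedge Δ=1.0000, bond B=-118.5234.
Root portfolio cost Δ·137+B reproduces V0=18.4766.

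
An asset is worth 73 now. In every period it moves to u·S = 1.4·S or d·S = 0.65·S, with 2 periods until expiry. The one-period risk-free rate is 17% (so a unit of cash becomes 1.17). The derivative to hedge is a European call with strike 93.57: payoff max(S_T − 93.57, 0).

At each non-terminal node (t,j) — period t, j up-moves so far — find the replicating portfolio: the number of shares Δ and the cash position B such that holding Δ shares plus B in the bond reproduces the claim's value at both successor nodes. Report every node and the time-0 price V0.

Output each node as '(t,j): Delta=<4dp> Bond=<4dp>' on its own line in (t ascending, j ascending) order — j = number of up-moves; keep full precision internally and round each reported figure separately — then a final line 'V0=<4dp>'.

No-arbitrage ⇒ martingale measure with p* = (R−d)/(u−d) = 0.6933.
Terminal payoffs: V(2,0)=0.0000, V(2,1)=0.0000, V(2,2)=49.5100
(1,0): S=47.4500. Δ = (V_up−V_dn)/(S_up−S_dn) = (0.0000−0.0000)/(66.4300−30.8425) = 0.0000. V = [p*·0.0000 + (1−p*)·0.0000]/1.17 = 0.0000. B = V − Δ·S = 0.0000.
(1,1): S=102.2000. Δ = (V_up−V_dn)/(S_up−S_dn) = (49.5100−0.0000)/(143.0800−66.4300) = 0.6459. V = [p*·49.5100 + (1−p*)·0.0000]/1.17 = 29.3393. B = V − Δ·S = -36.6741.
(0,0): S=73.0000. Δ = (V_up−V_dn)/(S_up−S_dn) = (29.3393−0.0000)/(102.2000−47.4500) = 0.5359. V = [p*·29.3393 + (1−p*)·0.0000]/1.17 = 17.3862. B = V − Δ·S = -21.7328.
Self-financing check: at every node Δ·S+B equals the discounted successor values.

(0,0): Delta=0.5359 Bond=-21.7328
(1,0): Delta=0.0000 Bond=0.0000
(1,1): Delta=0.6459 Bond=-36.6741
V0=17.3862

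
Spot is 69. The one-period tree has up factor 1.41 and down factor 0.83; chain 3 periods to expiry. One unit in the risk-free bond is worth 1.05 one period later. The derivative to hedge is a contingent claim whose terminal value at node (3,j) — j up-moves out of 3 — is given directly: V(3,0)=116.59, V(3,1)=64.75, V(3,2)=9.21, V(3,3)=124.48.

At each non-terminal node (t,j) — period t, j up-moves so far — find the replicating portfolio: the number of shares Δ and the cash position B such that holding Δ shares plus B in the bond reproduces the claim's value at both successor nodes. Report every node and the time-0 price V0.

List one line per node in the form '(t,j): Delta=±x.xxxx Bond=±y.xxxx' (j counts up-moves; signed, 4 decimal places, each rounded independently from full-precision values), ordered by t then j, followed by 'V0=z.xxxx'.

(0,0): Delta=-0.6695 Bond=102.7985
(1,0): Delta=-1.5266 Bond=157.0247
(1,1): Delta=0.1561 Bond=27.6155
(2,0): Delta=-1.8803 Bond=181.6903
(2,1): Delta=-1.1859 Bond=137.3616
(2,2): Delta=1.4488 Bond=-148.3289
V0=56.6041

Risk-neutral probability p* = (R−d)/(u−d) = (1.05−0.83)/(1.41−0.83) = 0.3793.
Payoff layer (t=3): V(3,0)=116.5900, V(3,1)=64.7500, V(3,2)=9.2100, V(3,3)=124.4800
Node (2,0) S=47.5341: V=(p*·64.7500+(1−p*)·116.5900)/1.05=92.3110; Δ=(64.7500−116.5900)/(67.0231−39.4533)=-1.8803; B=V−Δ·S=181.6903
Node (2,1) S=80.7507: V=(p*·9.2100+(1−p*)·64.7500)/1.05=41.6030; Δ=(9.2100−64.7500)/(113.8585−67.0231)=-1.1859; B=V−Δ·S=137.3616
Node (2,2) S=137.1789: V=(p*·124.4800+(1−p*)·9.2100)/1.05=50.4125; Δ=(124.4800−9.2100)/(193.4222−113.8585)=1.4488; B=V−Δ·S=-148.3289
Node (1,0) S=57.2700: V=(p*·41.6030+(1−p*)·92.3110)/1.05=69.5971; Δ=(41.6030−92.3110)/(80.7507−47.5341)=-1.5266; B=V−Δ·S=157.0247
Node (1,1) S=97.2900: V=(p*·50.4125+(1−p*)·41.6030)/1.05=42.8043; Δ=(50.4125−41.6030)/(137.1789−80.7507)=0.1561; B=V−Δ·S=27.6155
Node (0,0) S=69.0000: V=(p*·42.8043+(1−p*)·69.5971)/1.05=56.6041; Δ=(42.8043−69.5971)/(97.2900−57.2700)=-0.6695; B=V−Δ·S=102.7985
Root portfolio cost Δ·69+B reproduces V0=56.6041.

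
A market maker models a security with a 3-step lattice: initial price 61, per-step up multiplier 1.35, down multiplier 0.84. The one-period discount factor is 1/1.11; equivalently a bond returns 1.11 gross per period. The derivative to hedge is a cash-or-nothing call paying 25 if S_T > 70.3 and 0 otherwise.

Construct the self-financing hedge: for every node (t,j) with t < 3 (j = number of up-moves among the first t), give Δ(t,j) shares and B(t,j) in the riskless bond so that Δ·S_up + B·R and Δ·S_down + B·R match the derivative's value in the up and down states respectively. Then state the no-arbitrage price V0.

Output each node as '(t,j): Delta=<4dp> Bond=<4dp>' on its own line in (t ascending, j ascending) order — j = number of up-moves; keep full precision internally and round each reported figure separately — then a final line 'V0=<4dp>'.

Under the risk-neutral measure, an up-move has probability p* = (R−d)/(u−d) = 0.5294 and values discount at R = 1.11.
Payoff layer (t=3): V(3,0)=0.0000, V(3,1)=0.0000, V(3,2)=25.0000, V(3,3)=25.0000
  t=2,j=0: stock 43.0416 → up 58.1062 (V=0.0000), down 36.1549 (V=0.0000). Price 0.0000; hedge Δ=0.0000, bond B=0.0000.
  t=2,j=1: stock 69.1740 → up 93.3849 (V=25.0000), down 58.1062 (V=0.0000). Price 11.9237; hedge Δ=0.7086, bond B=-37.0959.
  t=2,j=2: stock 111.1725 → up 150.0829 (V=25.0000), down 93.3849 (V=25.0000). Price 22.5225; hedge Δ=0.0000, bond B=22.5225.
  t=1,j=0: stock 51.2400 → up 69.1740 (V=11.9237), down 43.0416 (V=0.0000). Price 5.6870; hedge Δ=0.4563, bond B=-17.6928.
  t=1,j=1: stock 82.3500 → up 111.1725 (V=22.5225), down 69.1740 (V=11.9237). Price 15.7971; hedge Δ=0.2524, bond B=-4.9849.
  t=0,j=0: stock 61.0000 → up 82.3500 (V=15.7971), down 51.2400 (V=5.6870). Price 9.9454; hedge Δ=0.3250, bond B=-9.8785.
Each (Δ,B) replicates both successor values, so the strategy is self-financing and V0 is arbitrage-free.

(0,0): Delta=0.3250 Bond=-9.8785
(1,0): Delta=0.4563 Bond=-17.6928
(1,1): Delta=0.2524 Bond=-4.9849
(2,0): Delta=0.0000 Bond=0.0000
(2,1): Delta=0.7086 Bond=-37.0959
(2,2): Delta=0.0000 Bond=22.5225
V0=9.9454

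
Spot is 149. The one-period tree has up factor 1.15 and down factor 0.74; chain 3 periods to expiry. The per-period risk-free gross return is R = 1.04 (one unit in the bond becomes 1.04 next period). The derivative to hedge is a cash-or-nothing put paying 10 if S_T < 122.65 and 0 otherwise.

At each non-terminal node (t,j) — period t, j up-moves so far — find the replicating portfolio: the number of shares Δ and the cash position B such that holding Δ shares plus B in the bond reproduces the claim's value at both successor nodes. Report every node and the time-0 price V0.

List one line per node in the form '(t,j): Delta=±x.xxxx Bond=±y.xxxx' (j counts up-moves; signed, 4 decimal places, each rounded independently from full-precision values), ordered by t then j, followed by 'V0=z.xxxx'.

(0,0): Delta=-0.0594 Bond=10.4301
(1,0): Delta=-0.1556 Bond=21.4556
(1,1): Delta=-0.0367 Bond=6.9575
(2,0): Delta=0.0000 Bond=9.6154
(2,1): Delta=-0.1924 Bond=26.9700
(2,2): Delta=0.0000 Bond=0.0000
V0=1.5764

Under the risk-neutral measure, an up-move has probability p* = (R−d)/(u−d) = 0.7317 and values discount at R = 1.04.
Terminal values V(3,·): V(3,0)=10.0000, V(3,1)=10.0000, V(3,2)=0.0000, V(3,3)=0.0000
(2,0): S=81.5924. Δ = (V_up−V_dn)/(S_up−S_dn) = (10.0000−10.0000)/(93.8313−60.3784) = 0.0000. V = [p*·10.0000 + (1−p*)·10.0000]/1.04 = 9.6154. B = V − Δ·S = 9.6154.
(2,1): S=126.7990. Δ = (V_up−V_dn)/(S_up−S_dn) = (0.0000−10.0000)/(145.8188−93.8313) = -0.1924. V = [p*·0.0000 + (1−p*)·10.0000]/1.04 = 2.5797. B = V − Δ·S = 26.9700.
(2,2): S=197.0525. Δ = (V_up−V_dn)/(S_up−S_dn) = (0.0000−0.0000)/(226.6104−145.8188) = 0.0000. V = [p*·0.0000 + (1−p*)·0.0000]/1.04 = 0.0000. B = V − Δ·S = 0.0000.
(1,0): S=110.2600. Δ = (V_up−V_dn)/(S_up−S_dn) = (2.5797−9.6154)/(126.7990−81.5924) = -0.1556. V = [p*·2.5797 + (1−p*)·9.6154]/1.04 = 4.2955. B = V − Δ·S = 21.4556.
(1,1): S=171.3500. Δ = (V_up−V_dn)/(S_up−S_dn) = (0.0000−2.5797)/(197.0525−126.7990) = -0.0367. V = [p*·0.0000 + (1−p*)·2.5797]/1.04 = 0.6655. B = V − Δ·S = 6.9575.
(0,0): S=149.0000. Δ = (V_up−V_dn)/(S_up−S_dn) = (0.6655−4.2955)/(171.3500−110.2600) = -0.0594. V = [p*·0.6655 + (1−p*)·4.2955]/1.04 = 1.5764. B = V − Δ·S = 10.4301.
The time-0 hedge costs 1.5764, which is the no-arbitrage price.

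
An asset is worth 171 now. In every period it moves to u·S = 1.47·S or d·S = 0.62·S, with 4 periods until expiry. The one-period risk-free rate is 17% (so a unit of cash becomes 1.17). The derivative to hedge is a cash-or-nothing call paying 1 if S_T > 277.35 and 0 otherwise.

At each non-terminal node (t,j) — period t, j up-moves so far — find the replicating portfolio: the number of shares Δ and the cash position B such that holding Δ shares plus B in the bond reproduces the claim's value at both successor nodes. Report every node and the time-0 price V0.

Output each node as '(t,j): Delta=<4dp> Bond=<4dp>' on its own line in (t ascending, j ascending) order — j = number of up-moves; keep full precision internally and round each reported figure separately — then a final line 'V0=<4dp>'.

(0,0): Delta=0.0019 Bond=-0.0280
(1,0): Delta=0.0034 Bond=-0.1907
(1,1): Delta=0.0016 Bond=0.0534
(2,0): Delta=0.0000 Bond=0.0000
(2,1): Delta=0.0042 Bond=-0.3448
(2,2): Delta=0.0010 Bond=0.2846
(3,0): Delta=0.0000 Bond=0.0000
(3,1): Delta=0.0000 Bond=0.0000
(3,2): Delta=0.0051 Bond=-0.6234
(3,3): Delta=0.0000 Bond=0.8547
V0=0.2977

Risk-neutral probability p* = (R−d)/(u−d) = (1.17−0.62)/(1.47−0.62) = 0.6471.
Terminal payoffs: V(4,0)=0.0000, V(4,1)=0.0000, V(4,2)=0.0000, V(4,3)=1.0000, V(4,4)=1.0000
Node (3,0) S=40.7541: V=(p*·0.0000+(1−p*)·0.0000)/1.17=0.0000; Δ=(0.0000−0.0000)/(59.9085−25.2675)=0.0000; B=V−Δ·S=0.0000
Node (3,1) S=96.6266: V=(p*·0.0000+(1−p*)·0.0000)/1.17=0.0000; Δ=(0.0000−0.0000)/(142.0411−59.9085)=0.0000; B=V−Δ·S=0.0000
Node (3,2) S=229.0986: V=(p*·1.0000+(1−p*)·0.0000)/1.17=0.5530; Δ=(1.0000−0.0000)/(336.7750−142.0411)=0.0051; B=V−Δ·S=-0.6234
Node (3,3) S=543.1854: V=(p*·1.0000+(1−p*)·1.0000)/1.17=0.8547; Δ=(1.0000−1.0000)/(798.4826−336.7750)=0.0000; B=V−Δ·S=0.8547
Node (2,0) S=65.7324: V=(p*·0.0000+(1−p*)·0.0000)/1.17=0.0000; Δ=(0.0000−0.0000)/(96.6266−40.7541)=0.0000; B=V−Δ·S=0.0000
Node (2,1) S=155.8494: V=(p*·0.5530+(1−p*)·0.0000)/1.17=0.3059; Δ=(0.5530−0.0000)/(229.0986−96.6266)=0.0042; B=V−Δ·S=-0.3448
Node (2,2) S=369.5139: V=(p*·0.8547+(1−p*)·0.5530)/1.17=0.6395; Δ=(0.8547−0.5530)/(543.1854−229.0986)=0.0010; B=V−Δ·S=0.2846
Node (1,0) S=106.0200: V=(p*·0.3059+(1−p*)·0.0000)/1.17=0.1692; Δ=(0.3059−0.0000)/(155.8494−65.7324)=0.0034; B=V−Δ·S=-0.1907
Node (1,1) S=251.3700: V=(p*·0.6395+(1−p*)·0.3059)/1.17=0.4459; Δ=(0.6395−0.3059)/(369.5139−155.8494)=0.0016; B=V−Δ·S=0.0534
Node (0,0) S=171.0000: V=(p*·0.4459+(1−p*)·0.1692)/1.17=0.2977; Δ=(0.4459−0.1692)/(251.3700−106.0200)=0.0019; B=V−Δ·S=-0.0280
Check: Δ(0,0)·S0 + B(0,0) = 0.2977 = V0.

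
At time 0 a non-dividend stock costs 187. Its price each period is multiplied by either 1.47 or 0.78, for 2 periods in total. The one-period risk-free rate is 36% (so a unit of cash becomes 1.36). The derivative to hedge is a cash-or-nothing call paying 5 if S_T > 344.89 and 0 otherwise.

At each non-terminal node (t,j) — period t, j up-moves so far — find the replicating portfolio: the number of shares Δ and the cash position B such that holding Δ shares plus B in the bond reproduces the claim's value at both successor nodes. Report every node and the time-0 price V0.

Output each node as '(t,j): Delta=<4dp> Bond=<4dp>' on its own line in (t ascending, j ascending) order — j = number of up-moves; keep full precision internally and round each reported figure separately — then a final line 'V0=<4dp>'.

(0,0): Delta=0.0240 Bond=-2.5687
(1,0): Delta=0.0000 Bond=0.0000
(1,1): Delta=0.0264 Bond=-4.1560
V0=1.9101

Risk-neutral probability p* = (R−d)/(u−d) = (1.36−0.78)/(1.47−0.78) = 0.8406.
Terminal payoffs: V(2,0)=0.0000, V(2,1)=0.0000, V(2,2)=5.0000
Node (1,0) S=145.8600: V=(p*·0.0000+(1−p*)·0.0000)/1.36=0.0000; Δ=(0.0000−0.0000)/(214.4142−113.7708)=0.0000; B=V−Δ·S=0.0000
Node (1,1) S=274.8900: V=(p*·5.0000+(1−p*)·0.0000)/1.36=3.0904; Δ=(5.0000−0.0000)/(404.0883−214.4142)=0.0264; B=V−Δ·S=-4.1560
Node (0,0) S=187.0000: V=(p*·3.0904+(1−p*)·0.0000)/1.36=1.9101; Δ=(3.0904−0.0000)/(274.8900−145.8600)=0.0240; B=V−Δ·S=-2.5687
Each (Δ,B) replicates both successor values, so the strategy is self-financing and V0 is arbitrage-free.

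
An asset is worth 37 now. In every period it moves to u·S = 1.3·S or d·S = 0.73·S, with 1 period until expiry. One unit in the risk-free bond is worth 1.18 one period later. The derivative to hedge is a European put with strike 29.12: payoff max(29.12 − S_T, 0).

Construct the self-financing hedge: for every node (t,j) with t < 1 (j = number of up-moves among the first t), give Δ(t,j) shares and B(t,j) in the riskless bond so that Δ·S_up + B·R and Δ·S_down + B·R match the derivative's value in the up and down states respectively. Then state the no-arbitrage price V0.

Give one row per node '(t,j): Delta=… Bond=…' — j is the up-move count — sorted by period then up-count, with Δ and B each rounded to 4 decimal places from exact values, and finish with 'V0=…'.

Risk-neutral probability p* = (R−d)/(u−d) = (1.18−0.73)/(1.3−0.73) = 0.7895.
Payoff layer (t=1): V(1,0)=2.1100, V(1,1)=0.0000
Node (0,0) S=37.0000: V=(p*·0.0000+(1−p*)·2.1100)/1.18=0.3764; Δ=(0.0000−2.1100)/(48.1000−27.0100)=-0.1000; B=V−Δ·S=4.0782
Self-financing check: at every node Δ·S+B equals the discounted successor values.

(0,0): Delta=-0.1000 Bond=4.0782
V0=0.3764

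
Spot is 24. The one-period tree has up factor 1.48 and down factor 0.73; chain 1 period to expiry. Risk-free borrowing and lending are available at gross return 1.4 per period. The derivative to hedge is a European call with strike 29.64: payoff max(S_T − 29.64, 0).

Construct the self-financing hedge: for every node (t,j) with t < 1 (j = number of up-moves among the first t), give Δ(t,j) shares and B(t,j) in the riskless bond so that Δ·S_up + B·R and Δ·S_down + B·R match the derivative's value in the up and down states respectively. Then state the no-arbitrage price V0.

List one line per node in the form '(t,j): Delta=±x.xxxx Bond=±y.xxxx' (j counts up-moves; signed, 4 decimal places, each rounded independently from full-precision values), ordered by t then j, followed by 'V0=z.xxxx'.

Under the risk-neutral measure, an up-move has probability p* = (R−d)/(u−d) = 0.8933 and values discount at R = 1.4.
Payoff layer (t=1): V(1,0)=0.0000, V(1,1)=5.8800
Node (0,0) S=24.0000: V=(p*·5.8800+(1−p*)·0.0000)/1.4=3.7520; Δ=(5.8800−0.0000)/(35.5200−17.5200)=0.3267; B=V−Δ·S=-4.0880
Each (Δ,B) replicates both successor values, so the strategy is self-financing and V0 is arbitrage-free.

(0,0): Delta=0.3267 Bond=-4.0880
V0=3.7520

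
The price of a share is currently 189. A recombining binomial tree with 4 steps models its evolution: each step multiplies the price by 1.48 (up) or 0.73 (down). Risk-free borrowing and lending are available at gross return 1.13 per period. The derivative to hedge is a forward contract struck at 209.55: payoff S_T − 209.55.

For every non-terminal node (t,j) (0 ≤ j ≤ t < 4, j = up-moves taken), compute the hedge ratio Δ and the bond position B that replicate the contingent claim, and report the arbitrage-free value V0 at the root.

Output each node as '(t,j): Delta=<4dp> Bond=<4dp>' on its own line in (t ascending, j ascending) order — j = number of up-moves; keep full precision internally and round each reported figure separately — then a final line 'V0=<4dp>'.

(0,0): Delta=1.0000 Bond=-128.5209
(1,0): Delta=1.0000 Bond=-145.2287
(1,1): Delta=1.0000 Bond=-145.2287
(2,0): Delta=1.0000 Bond=-164.1084
(2,1): Delta=1.0000 Bond=-164.1084
(2,2): Delta=1.0000 Bond=-164.1084
(3,0): Delta=1.0000 Bond=-185.4425
(3,1): Delta=1.0000 Bond=-185.4425
(3,2): Delta=1.0000 Bond=-185.4425
(3,3): Delta=1.0000 Bond=-185.4425
V0=60.4791

Since d<R<u, set p* = (R−d)/(u−d) = 0.5333; price each node as the discounted p*-expectation of its children.
Terminal payoffs: V(4,0)=-155.8773, V(4,1)=-100.7342, V(4,2)=11.0629, V(4,3)=237.7200, V(4,4)=697.2441
  t=3,j=0: stock 73.5242 → up 108.8158 (V=-100.7342), down 53.6727 (V=-155.8773). Price -111.9183; hedge Δ=1.0000, bond B=-185.4425.
  t=3,j=1: stock 149.0628 → up 220.6129 (V=11.0629), down 108.8158 (V=-100.7342). Price -36.3797; hedge Δ=1.0000, bond B=-185.4425.
  t=3,j=2: stock 302.2095 → up 447.2700 (V=237.7200), down 220.6129 (V=11.0629). Price 116.7670; hedge Δ=1.0000, bond B=-185.4425.
  t=3,j=3: stock 612.6987 → up 906.7941 (V=697.2441), down 447.2700 (V=237.7200). Price 427.2562; hedge Δ=1.0000, bond B=-185.4425.
  t=2,j=0: stock 100.7181 → up 149.0628 (V=-36.3797), down 73.5242 (V=-111.9183). Price -63.3903; hedge Δ=1.0000, bond B=-164.1084.
  t=2,j=1: stock 204.1956 → up 302.2095 (V=116.7670), down 149.0628 (V=-36.3797). Price 40.0872; hedge Δ=1.0000, bond B=-164.1084.
  t=2,j=2: stock 413.9856 → up 612.6987 (V=427.2562), down 302.2095 (V=116.7670). Price 249.8772; hedge Δ=1.0000, bond B=-164.1084.
  t=1,j=0: stock 137.9700 → up 204.1956 (V=40.0872), down 100.7181 (V=-63.3903). Price -7.2587; hedge Δ=1.0000, bond B=-145.2287.
  t=1,j=1: stock 279.7200 → up 413.9856 (V=249.8772), down 204.1956 (V=40.0872). Price 134.4913; hedge Δ=1.0000, bond B=-145.2287.
  t=0,j=0: stock 189.0000 → up 279.7200 (V=134.4913), down 137.9700 (V=-7.2587). Price 60.4791; hedge Δ=1.0000, bond B=-128.5209.
Root portfolio cost Δ·189+B reproduces V0=60.4791.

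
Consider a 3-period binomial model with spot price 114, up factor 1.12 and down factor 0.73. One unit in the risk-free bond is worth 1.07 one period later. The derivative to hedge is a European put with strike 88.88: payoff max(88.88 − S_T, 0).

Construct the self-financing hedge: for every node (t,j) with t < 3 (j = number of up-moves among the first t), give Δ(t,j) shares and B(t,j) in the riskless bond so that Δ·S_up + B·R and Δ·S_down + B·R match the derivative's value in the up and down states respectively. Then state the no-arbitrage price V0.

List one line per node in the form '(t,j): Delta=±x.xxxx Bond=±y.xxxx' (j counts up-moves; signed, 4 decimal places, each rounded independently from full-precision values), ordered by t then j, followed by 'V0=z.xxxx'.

Under the risk-neutral measure, an up-move has probability p* = (R−d)/(u−d) = 0.8718 and values discount at R = 1.07.
Payoff layer (t=3): V(3,0)=44.5321, V(3,1)=20.8393, V(3,2)=0.0000, V(3,3)=0.0000
(2,0): S=60.7506. Δ = (V_up−V_dn)/(S_up−S_dn) = (20.8393−44.5321)/(68.0407−44.3479) = -1.0000. V = [p*·20.8393 + (1−p*)·44.5321]/1.07 = 22.3148. B = V − Δ·S = 83.0654.
(2,1): S=93.2064. Δ = (V_up−V_dn)/(S_up−S_dn) = (0.0000−20.8393)/(104.3912−68.0407) = -0.5733. V = [p*·0.0000 + (1−p*)·20.8393]/1.07 = 2.4969. B = V − Δ·S = 55.9311.
(2,2): S=143.0016. Δ = (V_up−V_dn)/(S_up−S_dn) = (0.0000−0.0000)/(160.1618−104.3912) = 0.0000. V = [p*·0.0000 + (1−p*)·0.0000]/1.07 = 0.0000. B = V − Δ·S = 0.0000.
(1,0): S=83.2200. Δ = (V_up−V_dn)/(S_up−S_dn) = (2.4969−22.3148)/(93.2064−60.7506) = -0.6106. V = [p*·2.4969 + (1−p*)·22.3148]/1.07 = 4.7081. B = V − Δ·S = 55.5232.
(1,1): S=127.6800. Δ = (V_up−V_dn)/(S_up−S_dn) = (0.0000−2.4969)/(143.0016−93.2064) = -0.0501. V = [p*·0.0000 + (1−p*)·2.4969]/1.07 = 0.2992. B = V − Δ·S = 6.7015.
(0,0): S=114.0000. Δ = (V_up−V_dn)/(S_up−S_dn) = (0.2992−4.7081)/(127.6800−83.2200) = -0.0992. V = [p*·0.2992 + (1−p*)·4.7081]/1.07 = 0.8079. B = V − Δ·S = 12.1128.
Check: Δ(0,0)·S0 + B(0,0) = 0.8079 = V0.

(0,0): Delta=-0.0992 Bond=12.1128
(1,0): Delta=-0.6106 Bond=55.5232
(1,1): Delta=-0.0501 Bond=6.7015
(2,0): Delta=-1.0000 Bond=83.0654
(2,1): Delta=-0.5733 Bond=55.9311
(2,2): Delta=0.0000 Bond=0.0000
V0=0.8079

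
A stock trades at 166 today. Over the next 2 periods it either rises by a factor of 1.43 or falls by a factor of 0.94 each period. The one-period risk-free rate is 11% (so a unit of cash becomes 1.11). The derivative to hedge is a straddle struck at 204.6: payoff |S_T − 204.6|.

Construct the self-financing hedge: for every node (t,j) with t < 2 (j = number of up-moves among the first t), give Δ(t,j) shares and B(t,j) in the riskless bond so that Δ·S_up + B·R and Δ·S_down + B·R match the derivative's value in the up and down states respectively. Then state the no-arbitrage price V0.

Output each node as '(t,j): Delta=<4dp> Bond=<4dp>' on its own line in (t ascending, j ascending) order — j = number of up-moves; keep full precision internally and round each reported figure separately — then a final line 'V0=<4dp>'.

(0,0): Delta=0.1621 Bond=13.1365
(1,0): Delta=-0.5151 Bond=120.2502
(1,1): Delta=1.0000 Bond=-184.3243
V0=40.0415

The replicating-portfolio and risk-neutral prices coincide; use p* = (1.11−0.94)/(1.43−0.94) = 0.3469 for the latter.
Terminal payoffs: V(2,0)=57.9224, V(2,1)=18.5372, V(2,2)=134.8534
Node (1,0) S=156.0400: V=(p*·18.5372+(1−p*)·57.9224)/1.11=39.8722; Δ=(18.5372−57.9224)/(223.1372−146.6776)=-0.5151; B=V−Δ·S=120.2502
Node (1,1) S=237.3800: V=(p*·134.8534+(1−p*)·18.5372)/1.11=53.0557; Δ=(134.8534−18.5372)/(339.4534−223.1372)=1.0000; B=V−Δ·S=-184.3243
Node (0,0) S=166.0000: V=(p*·53.0557+(1−p*)·39.8722)/1.11=40.0415; Δ=(53.0557−39.8722)/(237.3800−156.0400)=0.1621; B=V−Δ·S=13.1365
Check: Δ(0,0)·S0 + B(0,0) = 40.0415 = V0.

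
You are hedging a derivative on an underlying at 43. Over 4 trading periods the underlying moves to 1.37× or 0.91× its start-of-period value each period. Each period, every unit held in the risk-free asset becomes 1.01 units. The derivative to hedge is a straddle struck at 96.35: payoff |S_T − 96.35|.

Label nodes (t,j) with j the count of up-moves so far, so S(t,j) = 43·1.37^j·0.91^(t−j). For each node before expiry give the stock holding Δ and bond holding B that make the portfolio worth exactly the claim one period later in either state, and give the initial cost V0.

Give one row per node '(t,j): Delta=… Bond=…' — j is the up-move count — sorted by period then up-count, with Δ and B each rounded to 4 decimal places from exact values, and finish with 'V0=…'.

(0,0): Delta=-0.9023 Bond=88.8878
(1,0): Delta=-0.9780 Bond=92.7420
(1,1): Delta=-0.7210 Bond=79.1018
(2,0): Delta=-1.0000 Bond=94.4515
(2,1): Delta=-0.9255 Bond=90.8537
(2,2): Delta=-0.2321 Bond=40.4335
(3,0): Delta=-1.0000 Bond=95.3960
(3,1): Delta=-1.0000 Bond=95.3960
(3,2): Delta=-0.7474 Bond=78.6805
(3,3): Delta=1.0000 Bond=-95.3960
V0=50.0909

Risk-neutral probability p* = (R−d)/(u−d) = (1.01−0.91)/(1.37−0.91) = 0.2174.
Terminal values V(4,·): V(4,0)=66.8628, V(4,1)=51.9571, V(4,2)=29.5168, V(4,3)=4.2670, V(4,4)=55.1284
Node (3,0) S=32.4036: V=(p*·51.9571+(1−p*)·66.8628)/1.01=62.9925; Δ=(51.9571−66.8628)/(44.3929−29.4872)=-1.0000; B=V−Δ·S=95.3960
Node (3,1) S=48.7834: V=(p*·29.5168+(1−p*)·51.9571)/1.01=46.6127; Δ=(29.5168−51.9571)/(66.8332−44.3929)=-1.0000; B=V−Δ·S=95.3960
Node (3,2) S=73.4431: V=(p*·4.2670+(1−p*)·29.5168)/1.01=23.7898; Δ=(4.2670−29.5168)/(100.6170−66.8332)=-0.7474; B=V−Δ·S=78.6805
Node (3,3) S=110.5682: V=(p*·55.1284+(1−p*)·4.2670)/1.01=15.1721; Δ=(55.1284−4.2670)/(151.4784−100.6170)=1.0000; B=V−Δ·S=-95.3960
Node (2,0) S=35.6083: V=(p*·46.6127+(1−p*)·62.9925)/1.01=58.8432; Δ=(46.6127−62.9925)/(48.7834−32.4036)=-1.0000; B=V−Δ·S=94.4515
Node (2,1) S=53.6081: V=(p*·23.7898+(1−p*)·46.6127)/1.01=41.2388; Δ=(23.7898−46.6127)/(73.4431−48.7834)=-0.9255; B=V−Δ·S=90.8537
Node (2,2) S=80.7067: V=(p*·15.1721+(1−p*)·23.7898)/1.01=21.6994; Δ=(15.1721−23.7898)/(110.5682−73.4431)=-0.2321; B=V−Δ·S=40.4335
Node (1,0) S=39.1300: V=(p*·41.2388+(1−p*)·58.8432)/1.01=54.4715; Δ=(41.2388−58.8432)/(53.6081−35.6083)=-0.9780; B=V−Δ·S=92.7420
Node (1,1) S=58.9100: V=(p*·21.6994+(1−p*)·41.2388)/1.01=36.6248; Δ=(21.6994−41.2388)/(80.7067−53.6081)=-0.7210; B=V−Δ·S=79.1018
Node (0,0) S=43.0000: V=(p*·36.6248+(1−p*)·54.4715)/1.01=50.0909; Δ=(36.6248−54.4715)/(58.9100−39.1300)=-0.9023; B=V−Δ·S=88.8878
The time-0 hedge costs 50.0909, which is the no-arbitrage price.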